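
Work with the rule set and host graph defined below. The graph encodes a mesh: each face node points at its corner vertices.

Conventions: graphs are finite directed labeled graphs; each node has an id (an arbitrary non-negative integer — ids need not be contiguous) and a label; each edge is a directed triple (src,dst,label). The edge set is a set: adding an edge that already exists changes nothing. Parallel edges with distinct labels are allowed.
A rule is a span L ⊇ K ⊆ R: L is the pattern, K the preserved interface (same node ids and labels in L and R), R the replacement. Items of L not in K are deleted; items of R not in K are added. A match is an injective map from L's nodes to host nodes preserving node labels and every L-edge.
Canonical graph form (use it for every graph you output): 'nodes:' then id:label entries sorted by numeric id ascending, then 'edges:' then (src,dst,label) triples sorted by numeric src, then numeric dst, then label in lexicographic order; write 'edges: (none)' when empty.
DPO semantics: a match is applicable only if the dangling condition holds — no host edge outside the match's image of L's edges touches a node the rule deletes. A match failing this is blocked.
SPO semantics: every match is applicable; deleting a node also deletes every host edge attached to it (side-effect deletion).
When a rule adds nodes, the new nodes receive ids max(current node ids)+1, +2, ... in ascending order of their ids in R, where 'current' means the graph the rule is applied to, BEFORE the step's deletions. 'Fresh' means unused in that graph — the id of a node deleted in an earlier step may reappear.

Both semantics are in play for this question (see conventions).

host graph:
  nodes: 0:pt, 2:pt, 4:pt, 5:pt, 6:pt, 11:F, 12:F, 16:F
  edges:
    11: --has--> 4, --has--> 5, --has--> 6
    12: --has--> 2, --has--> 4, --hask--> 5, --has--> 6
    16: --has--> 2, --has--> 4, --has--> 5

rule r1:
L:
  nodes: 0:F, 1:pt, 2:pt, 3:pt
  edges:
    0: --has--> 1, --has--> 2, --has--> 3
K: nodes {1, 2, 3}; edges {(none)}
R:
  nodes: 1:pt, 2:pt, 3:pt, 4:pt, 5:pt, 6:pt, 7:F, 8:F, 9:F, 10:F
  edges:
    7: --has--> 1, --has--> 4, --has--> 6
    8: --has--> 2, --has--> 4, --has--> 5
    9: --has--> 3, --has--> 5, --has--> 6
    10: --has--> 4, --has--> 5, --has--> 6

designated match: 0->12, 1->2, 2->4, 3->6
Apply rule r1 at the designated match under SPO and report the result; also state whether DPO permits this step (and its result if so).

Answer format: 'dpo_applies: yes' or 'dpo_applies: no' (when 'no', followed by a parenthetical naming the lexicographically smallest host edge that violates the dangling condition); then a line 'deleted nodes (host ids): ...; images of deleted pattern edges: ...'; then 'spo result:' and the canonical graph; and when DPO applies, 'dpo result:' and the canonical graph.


dpo_applies: no
(the rule deletes node 12, which keeps host edge (12,5,hask) outside the match image — the dangling condition fails, DPO blocks; SPO proceeds and side-deletes such edges)
deleted nodes (host ids): 12; images of deleted pattern edges: (12,2,has); (12,4,has); (12,6,has)
spo result:
nodes: 0:pt, 2:pt, 4:pt, 5:pt, 6:pt, 11:F, 16:F, 17:pt, 18:pt, 19:pt, 20:F, 21:F, 22:F, 23:F
edges: (11,4,has); (11,5,has); (11,6,has); (16,2,has); (16,4,has); (16,5,has); (20,2,has); (20,17,has); (20,19,has); (21,4,has); (21,17,has); (21,18,has); (22,6,has); (22,18,has); (22,19,has); (23,17,has); (23,18,has); (23,19,has)


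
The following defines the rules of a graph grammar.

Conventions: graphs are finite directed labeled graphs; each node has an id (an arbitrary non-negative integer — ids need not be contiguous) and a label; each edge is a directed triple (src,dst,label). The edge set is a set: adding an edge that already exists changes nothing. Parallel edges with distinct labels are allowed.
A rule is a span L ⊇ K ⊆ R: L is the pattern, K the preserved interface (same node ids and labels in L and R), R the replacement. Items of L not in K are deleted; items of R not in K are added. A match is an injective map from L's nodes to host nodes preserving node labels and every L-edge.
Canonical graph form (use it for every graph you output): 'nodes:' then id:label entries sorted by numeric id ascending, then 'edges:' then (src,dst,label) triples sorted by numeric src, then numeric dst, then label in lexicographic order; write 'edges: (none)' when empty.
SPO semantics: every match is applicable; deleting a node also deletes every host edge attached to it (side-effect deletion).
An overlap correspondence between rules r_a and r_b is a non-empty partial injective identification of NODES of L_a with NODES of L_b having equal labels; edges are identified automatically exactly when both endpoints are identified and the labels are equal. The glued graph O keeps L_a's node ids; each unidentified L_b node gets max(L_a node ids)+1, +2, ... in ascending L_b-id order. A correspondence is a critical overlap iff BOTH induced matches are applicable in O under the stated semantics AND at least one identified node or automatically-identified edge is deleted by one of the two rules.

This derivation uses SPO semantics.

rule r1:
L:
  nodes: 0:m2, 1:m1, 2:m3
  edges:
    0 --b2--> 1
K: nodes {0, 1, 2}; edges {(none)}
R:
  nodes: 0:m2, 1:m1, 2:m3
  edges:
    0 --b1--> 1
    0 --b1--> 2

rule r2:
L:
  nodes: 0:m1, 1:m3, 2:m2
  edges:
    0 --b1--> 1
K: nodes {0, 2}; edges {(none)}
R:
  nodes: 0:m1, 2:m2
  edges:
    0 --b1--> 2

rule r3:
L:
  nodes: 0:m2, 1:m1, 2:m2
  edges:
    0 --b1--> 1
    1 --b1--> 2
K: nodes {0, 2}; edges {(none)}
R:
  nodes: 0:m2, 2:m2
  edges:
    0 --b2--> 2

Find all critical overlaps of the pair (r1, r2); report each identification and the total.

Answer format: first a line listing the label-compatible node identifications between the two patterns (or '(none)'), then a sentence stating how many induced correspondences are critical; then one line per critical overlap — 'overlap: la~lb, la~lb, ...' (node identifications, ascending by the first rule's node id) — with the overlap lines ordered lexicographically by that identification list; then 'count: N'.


label-compatible node identifications between L(r1) and L(r2): 0~2, 1~0, 2~1
4 of the induced correspondences are critical overlaps of r1 and r2.
overlap: 0~2, 1~0, 2~1
overlap: 0~2, 2~1
overlap: 1~0, 2~1
overlap: 2~1
count: 4


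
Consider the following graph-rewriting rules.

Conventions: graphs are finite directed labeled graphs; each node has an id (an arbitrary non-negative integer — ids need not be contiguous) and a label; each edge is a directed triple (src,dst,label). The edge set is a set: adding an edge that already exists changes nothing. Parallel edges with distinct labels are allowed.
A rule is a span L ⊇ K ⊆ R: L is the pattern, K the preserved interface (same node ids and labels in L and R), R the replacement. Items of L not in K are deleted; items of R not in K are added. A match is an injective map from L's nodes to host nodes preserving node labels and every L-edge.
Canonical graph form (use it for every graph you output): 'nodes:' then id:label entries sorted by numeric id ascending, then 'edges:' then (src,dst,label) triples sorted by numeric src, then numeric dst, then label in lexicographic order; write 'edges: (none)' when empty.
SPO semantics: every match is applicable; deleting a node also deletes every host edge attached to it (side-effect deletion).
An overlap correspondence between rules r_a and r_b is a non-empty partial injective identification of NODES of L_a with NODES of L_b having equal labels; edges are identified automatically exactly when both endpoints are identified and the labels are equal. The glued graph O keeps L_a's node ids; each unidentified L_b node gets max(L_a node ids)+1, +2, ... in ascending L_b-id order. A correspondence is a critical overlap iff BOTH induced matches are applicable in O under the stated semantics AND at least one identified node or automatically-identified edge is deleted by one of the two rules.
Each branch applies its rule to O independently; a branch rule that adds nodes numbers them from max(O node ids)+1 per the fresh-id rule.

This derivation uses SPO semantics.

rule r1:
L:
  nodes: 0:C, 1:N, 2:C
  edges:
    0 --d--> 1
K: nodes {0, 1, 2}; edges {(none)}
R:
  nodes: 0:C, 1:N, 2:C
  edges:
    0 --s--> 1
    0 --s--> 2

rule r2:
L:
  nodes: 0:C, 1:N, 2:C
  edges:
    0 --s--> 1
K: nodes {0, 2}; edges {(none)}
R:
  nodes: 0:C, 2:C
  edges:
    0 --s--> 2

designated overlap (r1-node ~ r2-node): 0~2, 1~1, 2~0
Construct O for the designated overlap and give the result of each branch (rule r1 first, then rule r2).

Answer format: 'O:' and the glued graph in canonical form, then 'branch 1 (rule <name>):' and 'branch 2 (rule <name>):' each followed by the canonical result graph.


O:
nodes: 0:C, 1:N, 2:C
edges: (0,1,d); (2,1,s)
branch 1 (rule r1):
nodes: 0:C, 1:N, 2:C
edges: (0,1,s); (0,2,s); (2,1,s)
branch 2 (rule r2):
nodes: 0:C, 2:C
edges: (2,0,s)


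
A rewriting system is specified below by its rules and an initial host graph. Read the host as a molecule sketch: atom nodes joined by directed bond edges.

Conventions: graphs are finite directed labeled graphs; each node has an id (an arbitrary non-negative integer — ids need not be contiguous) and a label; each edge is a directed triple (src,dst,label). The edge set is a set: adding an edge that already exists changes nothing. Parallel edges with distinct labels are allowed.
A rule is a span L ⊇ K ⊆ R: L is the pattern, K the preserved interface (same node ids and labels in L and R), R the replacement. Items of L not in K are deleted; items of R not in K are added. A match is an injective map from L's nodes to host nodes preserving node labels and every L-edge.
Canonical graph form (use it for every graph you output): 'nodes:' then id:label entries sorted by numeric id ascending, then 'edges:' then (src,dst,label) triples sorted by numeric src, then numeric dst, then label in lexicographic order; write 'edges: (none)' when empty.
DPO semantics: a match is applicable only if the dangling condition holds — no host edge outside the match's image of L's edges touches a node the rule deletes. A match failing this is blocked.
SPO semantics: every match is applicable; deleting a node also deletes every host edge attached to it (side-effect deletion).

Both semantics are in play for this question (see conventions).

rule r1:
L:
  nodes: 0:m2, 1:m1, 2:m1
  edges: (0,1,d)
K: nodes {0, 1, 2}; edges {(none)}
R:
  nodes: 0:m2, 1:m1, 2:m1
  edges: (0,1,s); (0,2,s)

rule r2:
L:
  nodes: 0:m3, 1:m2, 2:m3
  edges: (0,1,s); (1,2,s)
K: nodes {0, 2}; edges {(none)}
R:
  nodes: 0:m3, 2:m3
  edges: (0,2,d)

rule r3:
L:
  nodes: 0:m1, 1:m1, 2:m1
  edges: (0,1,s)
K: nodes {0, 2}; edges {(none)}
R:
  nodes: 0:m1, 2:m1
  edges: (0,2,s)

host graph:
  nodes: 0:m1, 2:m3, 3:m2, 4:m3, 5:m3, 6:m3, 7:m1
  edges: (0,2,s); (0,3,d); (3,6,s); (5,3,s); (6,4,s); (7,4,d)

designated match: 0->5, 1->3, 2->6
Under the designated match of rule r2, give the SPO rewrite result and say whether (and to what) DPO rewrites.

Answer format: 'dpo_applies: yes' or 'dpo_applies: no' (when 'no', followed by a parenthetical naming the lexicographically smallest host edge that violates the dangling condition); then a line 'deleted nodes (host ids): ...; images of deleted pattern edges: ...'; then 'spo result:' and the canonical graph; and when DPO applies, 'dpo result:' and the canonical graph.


dpo_applies: no
(the rule deletes node 3, which keeps host edge (0,3,d) outside the match image — the dangling condition fails, DPO blocks; SPO proceeds and side-deletes such edges)
deleted nodes (host ids): 3; images of deleted pattern edges: (3,6,s); (5,3,s)
spo result:
nodes: 0:m1, 2:m3, 4:m3, 5:m3, 6:m3, 7:m1
edges: (0,2,s); (5,6,d); (6,4,s); (7,4,d)


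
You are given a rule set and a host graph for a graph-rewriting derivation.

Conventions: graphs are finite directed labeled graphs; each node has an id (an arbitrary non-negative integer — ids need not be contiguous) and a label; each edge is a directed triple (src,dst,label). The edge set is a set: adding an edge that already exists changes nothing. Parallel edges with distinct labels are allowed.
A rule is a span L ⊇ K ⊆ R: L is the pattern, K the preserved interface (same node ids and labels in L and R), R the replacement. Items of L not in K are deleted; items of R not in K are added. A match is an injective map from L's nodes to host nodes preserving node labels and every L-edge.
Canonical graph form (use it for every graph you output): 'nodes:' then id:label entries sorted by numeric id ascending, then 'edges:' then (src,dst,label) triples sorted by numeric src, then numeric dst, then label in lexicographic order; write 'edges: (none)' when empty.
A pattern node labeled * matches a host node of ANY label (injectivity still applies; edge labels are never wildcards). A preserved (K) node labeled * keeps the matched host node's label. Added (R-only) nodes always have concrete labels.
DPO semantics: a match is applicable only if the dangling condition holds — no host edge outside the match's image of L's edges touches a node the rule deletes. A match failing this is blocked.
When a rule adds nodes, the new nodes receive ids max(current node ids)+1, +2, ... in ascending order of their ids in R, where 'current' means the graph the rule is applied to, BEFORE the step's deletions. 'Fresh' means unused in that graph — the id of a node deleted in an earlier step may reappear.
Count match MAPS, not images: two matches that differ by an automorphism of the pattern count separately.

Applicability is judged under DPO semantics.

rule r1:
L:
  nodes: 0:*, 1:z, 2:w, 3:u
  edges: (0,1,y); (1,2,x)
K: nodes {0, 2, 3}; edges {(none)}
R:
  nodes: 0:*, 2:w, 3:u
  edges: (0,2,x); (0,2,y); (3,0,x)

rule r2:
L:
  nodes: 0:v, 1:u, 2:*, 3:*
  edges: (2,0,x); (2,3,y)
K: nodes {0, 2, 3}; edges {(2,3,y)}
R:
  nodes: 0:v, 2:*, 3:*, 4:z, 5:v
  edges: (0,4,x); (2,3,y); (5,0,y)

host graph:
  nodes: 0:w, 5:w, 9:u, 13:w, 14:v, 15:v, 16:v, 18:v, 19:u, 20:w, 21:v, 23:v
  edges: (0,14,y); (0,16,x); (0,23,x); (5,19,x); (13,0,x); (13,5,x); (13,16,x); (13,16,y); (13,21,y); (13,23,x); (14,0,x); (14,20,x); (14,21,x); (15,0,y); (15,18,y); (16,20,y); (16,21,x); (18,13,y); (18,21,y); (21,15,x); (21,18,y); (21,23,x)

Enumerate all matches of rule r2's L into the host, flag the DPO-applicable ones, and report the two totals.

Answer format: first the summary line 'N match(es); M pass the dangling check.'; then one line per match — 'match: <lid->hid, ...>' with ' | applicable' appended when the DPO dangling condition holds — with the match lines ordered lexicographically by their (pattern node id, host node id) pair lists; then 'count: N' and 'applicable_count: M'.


16 match(es); 8 pass the dangling check.
match: 0->15, 1->9, 2->21, 3->18 | applicable
match: 0->15, 1->19, 2->21, 3->18
match: 0->16, 1->9, 2->0, 3->14 | applicable
match: 0->16, 1->9, 2->13, 3->21 | applicable
match: 0->16, 1->19, 2->0, 3->14
match: 0->16, 1->19, 2->13, 3->21
match: 0->21, 1->9, 2->16, 3->20 | applicable
match: 0->21, 1->19, 2->16, 3->20
match: 0->23, 1->9, 2->0, 3->14 | applicable
match: 0->23, 1->9, 2->13, 3->16 | applicable
match: 0->23, 1->9, 2->13, 3->21 | applicable
match: 0->23, 1->9, 2->21, 3->18 | applicable
match: 0->23, 1->19, 2->0, 3->14
match: 0->23, 1->19, 2->13, 3->16
match: 0->23, 1->19, 2->13, 3->21
match: 0->23, 1->19, 2->21, 3->18
count: 16
applicable_count: 8


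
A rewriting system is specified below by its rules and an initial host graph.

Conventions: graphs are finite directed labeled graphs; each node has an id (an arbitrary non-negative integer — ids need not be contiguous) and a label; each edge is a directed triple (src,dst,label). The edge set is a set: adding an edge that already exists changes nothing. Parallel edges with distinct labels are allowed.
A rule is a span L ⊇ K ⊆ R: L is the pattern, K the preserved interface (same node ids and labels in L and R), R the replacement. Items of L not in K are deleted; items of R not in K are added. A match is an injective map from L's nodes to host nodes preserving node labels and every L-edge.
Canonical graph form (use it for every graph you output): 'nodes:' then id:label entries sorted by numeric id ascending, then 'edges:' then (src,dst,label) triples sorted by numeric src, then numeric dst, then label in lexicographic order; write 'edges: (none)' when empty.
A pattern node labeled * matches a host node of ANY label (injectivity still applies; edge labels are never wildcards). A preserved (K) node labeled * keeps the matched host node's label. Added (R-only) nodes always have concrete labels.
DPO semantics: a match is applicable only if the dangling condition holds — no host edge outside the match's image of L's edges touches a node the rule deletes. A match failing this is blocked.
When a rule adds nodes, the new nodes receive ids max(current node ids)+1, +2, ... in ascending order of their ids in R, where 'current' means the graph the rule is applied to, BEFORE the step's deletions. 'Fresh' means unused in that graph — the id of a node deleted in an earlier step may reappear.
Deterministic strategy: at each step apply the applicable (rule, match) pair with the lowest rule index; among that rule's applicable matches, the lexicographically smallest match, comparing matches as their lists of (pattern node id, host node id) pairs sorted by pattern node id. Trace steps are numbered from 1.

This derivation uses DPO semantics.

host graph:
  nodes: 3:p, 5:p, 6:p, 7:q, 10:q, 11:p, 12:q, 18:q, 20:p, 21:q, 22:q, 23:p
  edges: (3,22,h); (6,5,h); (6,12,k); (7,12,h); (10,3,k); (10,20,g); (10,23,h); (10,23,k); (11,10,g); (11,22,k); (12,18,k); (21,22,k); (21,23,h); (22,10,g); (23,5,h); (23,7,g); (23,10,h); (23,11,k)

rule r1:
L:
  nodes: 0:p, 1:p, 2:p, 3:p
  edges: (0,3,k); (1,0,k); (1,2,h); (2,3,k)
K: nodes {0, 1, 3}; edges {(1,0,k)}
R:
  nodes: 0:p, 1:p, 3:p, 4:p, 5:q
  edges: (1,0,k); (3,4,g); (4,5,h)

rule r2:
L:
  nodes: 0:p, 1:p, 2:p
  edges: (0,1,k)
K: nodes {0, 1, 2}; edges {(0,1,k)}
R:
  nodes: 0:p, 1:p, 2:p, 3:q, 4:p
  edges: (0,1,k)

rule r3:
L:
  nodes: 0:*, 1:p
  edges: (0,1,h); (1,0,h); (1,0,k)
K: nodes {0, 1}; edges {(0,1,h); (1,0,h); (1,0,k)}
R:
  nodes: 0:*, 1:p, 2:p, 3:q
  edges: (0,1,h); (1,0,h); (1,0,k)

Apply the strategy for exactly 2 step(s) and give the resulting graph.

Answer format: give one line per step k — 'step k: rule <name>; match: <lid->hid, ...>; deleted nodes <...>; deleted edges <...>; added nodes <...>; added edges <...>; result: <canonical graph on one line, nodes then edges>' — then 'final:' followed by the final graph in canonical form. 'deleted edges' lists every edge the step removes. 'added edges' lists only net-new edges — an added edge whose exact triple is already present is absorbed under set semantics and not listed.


step 1: rule r2; match: 0->23, 1->11, 2->3; deleted nodes (none); deleted edges (none); added nodes 24, 25; added edges (none); result: nodes: 3:p, 5:p, 6:p, 7:q, 10:q, 11:p, 12:q, 18:q, 20:p, 21:q, 22:q, 23:p, 24:q, 25:p edges: (3,22,h); (6,5,h); (6,12,k); (7,12,h); (10,3,k); (10,20,g); (10,23,h); (10,23,k); (11,10,g); (11,22,k); (12,18,k); (21,22,k); (21,23,h); (22,10,g); (23,5,h); (23,7,g); (23,10,h); (23,11,k)
step 2: rule r2; match: 0->23, 1->11, 2->3; deleted nodes (none); deleted edges (none); added nodes 26, 27; added edges (none); result: nodes: 3:p, 5:p, 6:p, 7:q, 10:q, 11:p, 12:q, 18:q, 20:p, 21:q, 22:q, 23:p, 24:q, 25:p, 26:q, 27:p edges: (3,22,h); (6,5,h); (6,12,k); (7,12,h); (10,3,k); (10,20,g); (10,23,h); (10,23,k); (11,10,g); (11,22,k); (12,18,k); (21,22,k); (21,23,h); (22,10,g); (23,5,h); (23,7,g); (23,10,h); (23,11,k)
final:
nodes: 3:p, 5:p, 6:p, 7:q, 10:q, 11:p, 12:q, 18:q, 20:p, 21:q, 22:q, 23:p, 24:q, 25:p, 26:q, 27:p
edges: (3,22,h); (6,5,h); (6,12,k); (7,12,h); (10,3,k); (10,20,g); (10,23,h); (10,23,k); (11,10,g); (11,22,k); (12,18,k); (21,22,k); (21,23,h); (22,10,g); (23,5,h); (23,7,g); (23,10,h); (23,11,k)


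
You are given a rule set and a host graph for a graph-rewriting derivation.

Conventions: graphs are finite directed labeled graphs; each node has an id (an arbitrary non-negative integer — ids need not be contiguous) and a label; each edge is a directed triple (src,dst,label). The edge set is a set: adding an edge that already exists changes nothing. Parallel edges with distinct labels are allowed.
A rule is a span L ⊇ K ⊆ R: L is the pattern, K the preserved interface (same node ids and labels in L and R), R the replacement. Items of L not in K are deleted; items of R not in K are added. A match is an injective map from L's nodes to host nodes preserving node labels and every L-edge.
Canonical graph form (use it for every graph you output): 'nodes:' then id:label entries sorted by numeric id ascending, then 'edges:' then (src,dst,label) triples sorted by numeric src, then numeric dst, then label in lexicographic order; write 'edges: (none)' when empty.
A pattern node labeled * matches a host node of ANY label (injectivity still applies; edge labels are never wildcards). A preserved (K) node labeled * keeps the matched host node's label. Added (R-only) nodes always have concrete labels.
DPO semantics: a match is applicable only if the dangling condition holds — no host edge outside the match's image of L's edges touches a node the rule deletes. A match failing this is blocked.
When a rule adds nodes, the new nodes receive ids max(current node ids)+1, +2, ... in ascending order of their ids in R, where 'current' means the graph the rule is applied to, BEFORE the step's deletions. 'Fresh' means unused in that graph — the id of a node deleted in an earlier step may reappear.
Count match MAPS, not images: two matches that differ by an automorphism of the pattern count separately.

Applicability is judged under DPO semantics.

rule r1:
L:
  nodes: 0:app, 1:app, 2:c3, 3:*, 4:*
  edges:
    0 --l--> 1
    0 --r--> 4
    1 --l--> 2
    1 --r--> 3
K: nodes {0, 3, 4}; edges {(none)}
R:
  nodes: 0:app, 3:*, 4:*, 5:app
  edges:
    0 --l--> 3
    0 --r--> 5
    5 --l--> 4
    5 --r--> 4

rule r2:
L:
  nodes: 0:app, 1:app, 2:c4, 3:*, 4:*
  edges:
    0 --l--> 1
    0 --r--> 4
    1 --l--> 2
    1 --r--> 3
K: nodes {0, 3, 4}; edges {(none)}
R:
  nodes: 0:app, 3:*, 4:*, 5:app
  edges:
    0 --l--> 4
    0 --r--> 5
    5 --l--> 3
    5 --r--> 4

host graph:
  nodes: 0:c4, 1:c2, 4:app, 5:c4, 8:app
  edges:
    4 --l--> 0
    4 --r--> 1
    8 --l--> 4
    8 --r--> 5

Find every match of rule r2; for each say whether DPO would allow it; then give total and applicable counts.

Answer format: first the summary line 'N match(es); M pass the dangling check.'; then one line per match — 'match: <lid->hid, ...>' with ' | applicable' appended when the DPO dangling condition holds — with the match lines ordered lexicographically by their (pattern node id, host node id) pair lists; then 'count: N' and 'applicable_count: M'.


1 match(es); 1 pass the dangling check.
match: 0->8, 1->4, 2->0, 3->1, 4->5 | applicable
count: 1
applicable_count: 1


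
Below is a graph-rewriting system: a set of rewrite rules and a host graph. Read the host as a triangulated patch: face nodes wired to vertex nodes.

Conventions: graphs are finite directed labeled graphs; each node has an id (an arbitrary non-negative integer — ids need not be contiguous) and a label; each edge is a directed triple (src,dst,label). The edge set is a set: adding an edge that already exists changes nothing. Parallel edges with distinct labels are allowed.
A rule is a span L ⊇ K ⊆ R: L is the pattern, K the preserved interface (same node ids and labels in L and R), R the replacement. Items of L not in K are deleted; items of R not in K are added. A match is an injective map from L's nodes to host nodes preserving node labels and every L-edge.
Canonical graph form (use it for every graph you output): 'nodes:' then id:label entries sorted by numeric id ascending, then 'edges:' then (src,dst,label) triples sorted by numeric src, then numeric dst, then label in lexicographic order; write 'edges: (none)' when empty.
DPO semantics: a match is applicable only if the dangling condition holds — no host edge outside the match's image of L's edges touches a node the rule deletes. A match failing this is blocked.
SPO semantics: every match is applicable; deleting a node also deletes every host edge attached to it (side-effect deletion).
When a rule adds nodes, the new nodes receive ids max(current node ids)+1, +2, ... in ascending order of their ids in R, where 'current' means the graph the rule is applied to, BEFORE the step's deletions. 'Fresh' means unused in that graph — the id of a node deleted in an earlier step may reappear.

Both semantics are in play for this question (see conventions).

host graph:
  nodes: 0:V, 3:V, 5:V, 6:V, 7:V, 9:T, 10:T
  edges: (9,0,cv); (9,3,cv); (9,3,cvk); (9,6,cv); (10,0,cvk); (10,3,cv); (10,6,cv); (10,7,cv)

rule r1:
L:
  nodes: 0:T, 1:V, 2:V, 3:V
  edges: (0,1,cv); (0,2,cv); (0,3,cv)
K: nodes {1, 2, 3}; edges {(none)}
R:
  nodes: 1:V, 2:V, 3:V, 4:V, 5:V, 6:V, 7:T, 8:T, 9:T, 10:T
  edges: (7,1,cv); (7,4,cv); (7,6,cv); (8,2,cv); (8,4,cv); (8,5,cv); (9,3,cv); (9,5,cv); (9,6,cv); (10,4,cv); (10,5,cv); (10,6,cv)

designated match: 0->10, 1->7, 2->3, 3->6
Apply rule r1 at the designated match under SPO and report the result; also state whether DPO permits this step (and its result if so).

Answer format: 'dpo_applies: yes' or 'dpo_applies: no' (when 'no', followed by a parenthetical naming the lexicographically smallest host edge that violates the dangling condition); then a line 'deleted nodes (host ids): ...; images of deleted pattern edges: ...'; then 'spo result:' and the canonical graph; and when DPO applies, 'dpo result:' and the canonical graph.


dpo_applies: no
(the rule deletes node 10, which keeps host edge (10,0,cvk) outside the match image — the dangling condition fails, DPO blocks; SPO proceeds and side-deletes such edges)
deleted nodes (host ids): 10; images of deleted pattern edges: (10,3,cv); (10,6,cv); (10,7,cv)
spo result:
nodes: 0:V, 3:V, 5:V, 6:V, 7:V, 9:T, 11:V, 12:V, 13:V, 14:T, 15:T, 16:T, 17:T
edges: (9,0,cv); (9,3,cv); (9,3,cvk); (9,6,cv); (14,7,cv); (14,11,cv); (14,13,cv); (15,3,cv); (15,11,cv); (15,12,cv); (16,6,cv); (16,12,cv); (16,13,cv); (17,11,cv); (17,12,cv); (17,13,cv)


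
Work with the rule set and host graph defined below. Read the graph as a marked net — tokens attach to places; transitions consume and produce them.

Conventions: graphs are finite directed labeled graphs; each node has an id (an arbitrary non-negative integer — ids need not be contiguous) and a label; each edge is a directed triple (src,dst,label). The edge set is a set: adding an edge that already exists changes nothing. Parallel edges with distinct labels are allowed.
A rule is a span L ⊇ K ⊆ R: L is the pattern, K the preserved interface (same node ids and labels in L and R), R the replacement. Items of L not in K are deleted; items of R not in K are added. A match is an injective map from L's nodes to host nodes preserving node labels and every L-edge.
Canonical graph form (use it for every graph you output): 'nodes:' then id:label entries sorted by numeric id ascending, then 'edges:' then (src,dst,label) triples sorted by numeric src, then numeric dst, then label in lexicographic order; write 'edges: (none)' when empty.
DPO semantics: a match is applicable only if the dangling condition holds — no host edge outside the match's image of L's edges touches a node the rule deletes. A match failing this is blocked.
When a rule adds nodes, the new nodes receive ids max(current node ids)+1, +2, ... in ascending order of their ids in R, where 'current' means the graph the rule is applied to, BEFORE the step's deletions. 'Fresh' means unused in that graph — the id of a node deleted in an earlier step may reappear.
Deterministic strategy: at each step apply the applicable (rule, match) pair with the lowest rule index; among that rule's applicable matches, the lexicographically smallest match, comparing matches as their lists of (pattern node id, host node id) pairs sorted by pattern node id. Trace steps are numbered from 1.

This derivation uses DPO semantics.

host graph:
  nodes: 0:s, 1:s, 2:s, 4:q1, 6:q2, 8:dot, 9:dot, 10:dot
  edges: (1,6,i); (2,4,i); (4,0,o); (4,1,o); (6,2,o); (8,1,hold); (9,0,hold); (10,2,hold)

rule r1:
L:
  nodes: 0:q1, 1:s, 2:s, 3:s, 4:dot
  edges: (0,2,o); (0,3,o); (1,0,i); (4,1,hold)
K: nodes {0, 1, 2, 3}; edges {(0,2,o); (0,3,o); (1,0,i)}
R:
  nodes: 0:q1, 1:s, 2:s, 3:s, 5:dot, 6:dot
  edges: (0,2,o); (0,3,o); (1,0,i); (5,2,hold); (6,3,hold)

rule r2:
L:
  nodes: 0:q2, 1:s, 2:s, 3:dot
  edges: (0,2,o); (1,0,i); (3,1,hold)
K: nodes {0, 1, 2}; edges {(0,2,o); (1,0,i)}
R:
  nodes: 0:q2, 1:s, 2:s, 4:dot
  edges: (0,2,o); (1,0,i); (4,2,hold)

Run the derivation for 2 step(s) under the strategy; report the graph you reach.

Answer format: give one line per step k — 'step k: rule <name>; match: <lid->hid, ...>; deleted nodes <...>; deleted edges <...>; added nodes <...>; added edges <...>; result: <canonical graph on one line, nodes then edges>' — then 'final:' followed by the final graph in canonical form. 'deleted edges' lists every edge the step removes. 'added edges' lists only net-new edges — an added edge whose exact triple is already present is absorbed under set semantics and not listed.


step 1: rule r1; match: 0->4, 1->2, 2->0, 3->1, 4->10; deleted nodes 10; deleted edges (10,2,hold); added nodes 11, 12; added edges (11,0,hold); (12,1,hold); result: nodes: 0:s, 1:s, 2:s, 4:q1, 6:q2, 8:dot, 9:dot, 11:dot, 12:dot edges: (1,6,i); (2,4,i); (4,0,o); (4,1,o); (6,2,o); (8,1,hold); (9,0,hold); (11,0,hold); (12,1,hold)
step 2: rule r2; match: 0->6, 1->1, 2->2, 3->8; deleted nodes 8; deleted edges (8,1,hold); added nodes 13; added edges (13,2,hold); result: nodes: 0:s, 1:s, 2:s, 4:q1, 6:q2, 9:dot, 11:dot, 12:dot, 13:dot edges: (1,6,i); (2,4,i); (4,0,o); (4,1,o); (6,2,o); (9,0,hold); (11,0,hold); (12,1,hold); (13,2,hold)
final:
nodes: 0:s, 1:s, 2:s, 4:q1, 6:q2, 9:dot, 11:dot, 12:dot, 13:dot
edges: (1,6,i); (2,4,i); (4,0,o); (4,1,o); (6,2,o); (9,0,hold); (11,0,hold); (12,1,hold); (13,2,hold)


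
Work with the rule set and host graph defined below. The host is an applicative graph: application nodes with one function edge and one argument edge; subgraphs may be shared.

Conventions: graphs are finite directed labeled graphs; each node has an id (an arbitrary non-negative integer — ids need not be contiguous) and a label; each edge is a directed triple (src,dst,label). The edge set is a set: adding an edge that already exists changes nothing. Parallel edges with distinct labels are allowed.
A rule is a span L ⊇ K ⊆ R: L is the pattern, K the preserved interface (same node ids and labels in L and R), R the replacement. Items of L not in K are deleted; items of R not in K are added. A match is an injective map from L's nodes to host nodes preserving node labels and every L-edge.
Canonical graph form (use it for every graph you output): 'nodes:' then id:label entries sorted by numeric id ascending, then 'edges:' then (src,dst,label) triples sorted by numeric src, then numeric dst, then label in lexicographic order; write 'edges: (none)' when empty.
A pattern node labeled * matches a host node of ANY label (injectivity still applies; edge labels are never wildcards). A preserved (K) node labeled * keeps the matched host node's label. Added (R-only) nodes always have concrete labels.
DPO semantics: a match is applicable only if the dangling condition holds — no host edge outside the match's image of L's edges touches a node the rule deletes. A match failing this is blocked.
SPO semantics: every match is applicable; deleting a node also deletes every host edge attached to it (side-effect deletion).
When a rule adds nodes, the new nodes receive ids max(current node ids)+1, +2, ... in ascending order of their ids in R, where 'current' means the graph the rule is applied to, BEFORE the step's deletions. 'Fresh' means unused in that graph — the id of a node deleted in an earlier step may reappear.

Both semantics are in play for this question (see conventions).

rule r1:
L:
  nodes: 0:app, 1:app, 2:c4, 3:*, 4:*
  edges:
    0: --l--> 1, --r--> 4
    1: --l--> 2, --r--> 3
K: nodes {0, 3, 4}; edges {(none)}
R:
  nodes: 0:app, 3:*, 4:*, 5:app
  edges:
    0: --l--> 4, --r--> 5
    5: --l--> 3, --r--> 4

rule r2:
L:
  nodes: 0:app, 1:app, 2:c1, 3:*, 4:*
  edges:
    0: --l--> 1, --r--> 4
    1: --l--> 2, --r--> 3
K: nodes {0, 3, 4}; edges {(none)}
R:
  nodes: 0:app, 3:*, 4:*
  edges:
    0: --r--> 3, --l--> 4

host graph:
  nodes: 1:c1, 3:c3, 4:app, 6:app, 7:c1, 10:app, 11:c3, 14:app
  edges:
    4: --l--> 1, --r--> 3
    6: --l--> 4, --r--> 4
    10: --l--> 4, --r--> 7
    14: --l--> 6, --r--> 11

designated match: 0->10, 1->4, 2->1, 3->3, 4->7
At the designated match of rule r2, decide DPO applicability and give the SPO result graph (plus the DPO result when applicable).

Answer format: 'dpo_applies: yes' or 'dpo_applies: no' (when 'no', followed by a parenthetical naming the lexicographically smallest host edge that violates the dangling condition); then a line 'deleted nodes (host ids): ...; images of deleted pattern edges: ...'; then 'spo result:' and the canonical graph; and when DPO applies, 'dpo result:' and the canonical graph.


dpo_applies: no
(the rule deletes node 4, which keeps host edge (6,4,l) outside the match image — the dangling condition fails, DPO blocks; SPO proceeds and side-deletes such edges)
deleted nodes (host ids): 1, 4; images of deleted pattern edges: (4,1,l); (4,3,r); (10,4,l); (10,7,r)
spo result:
nodes: 3:c3, 6:app, 7:c1, 10:app, 11:c3, 14:app
edges: (10,3,r); (10,7,l); (14,6,l); (14,11,r)


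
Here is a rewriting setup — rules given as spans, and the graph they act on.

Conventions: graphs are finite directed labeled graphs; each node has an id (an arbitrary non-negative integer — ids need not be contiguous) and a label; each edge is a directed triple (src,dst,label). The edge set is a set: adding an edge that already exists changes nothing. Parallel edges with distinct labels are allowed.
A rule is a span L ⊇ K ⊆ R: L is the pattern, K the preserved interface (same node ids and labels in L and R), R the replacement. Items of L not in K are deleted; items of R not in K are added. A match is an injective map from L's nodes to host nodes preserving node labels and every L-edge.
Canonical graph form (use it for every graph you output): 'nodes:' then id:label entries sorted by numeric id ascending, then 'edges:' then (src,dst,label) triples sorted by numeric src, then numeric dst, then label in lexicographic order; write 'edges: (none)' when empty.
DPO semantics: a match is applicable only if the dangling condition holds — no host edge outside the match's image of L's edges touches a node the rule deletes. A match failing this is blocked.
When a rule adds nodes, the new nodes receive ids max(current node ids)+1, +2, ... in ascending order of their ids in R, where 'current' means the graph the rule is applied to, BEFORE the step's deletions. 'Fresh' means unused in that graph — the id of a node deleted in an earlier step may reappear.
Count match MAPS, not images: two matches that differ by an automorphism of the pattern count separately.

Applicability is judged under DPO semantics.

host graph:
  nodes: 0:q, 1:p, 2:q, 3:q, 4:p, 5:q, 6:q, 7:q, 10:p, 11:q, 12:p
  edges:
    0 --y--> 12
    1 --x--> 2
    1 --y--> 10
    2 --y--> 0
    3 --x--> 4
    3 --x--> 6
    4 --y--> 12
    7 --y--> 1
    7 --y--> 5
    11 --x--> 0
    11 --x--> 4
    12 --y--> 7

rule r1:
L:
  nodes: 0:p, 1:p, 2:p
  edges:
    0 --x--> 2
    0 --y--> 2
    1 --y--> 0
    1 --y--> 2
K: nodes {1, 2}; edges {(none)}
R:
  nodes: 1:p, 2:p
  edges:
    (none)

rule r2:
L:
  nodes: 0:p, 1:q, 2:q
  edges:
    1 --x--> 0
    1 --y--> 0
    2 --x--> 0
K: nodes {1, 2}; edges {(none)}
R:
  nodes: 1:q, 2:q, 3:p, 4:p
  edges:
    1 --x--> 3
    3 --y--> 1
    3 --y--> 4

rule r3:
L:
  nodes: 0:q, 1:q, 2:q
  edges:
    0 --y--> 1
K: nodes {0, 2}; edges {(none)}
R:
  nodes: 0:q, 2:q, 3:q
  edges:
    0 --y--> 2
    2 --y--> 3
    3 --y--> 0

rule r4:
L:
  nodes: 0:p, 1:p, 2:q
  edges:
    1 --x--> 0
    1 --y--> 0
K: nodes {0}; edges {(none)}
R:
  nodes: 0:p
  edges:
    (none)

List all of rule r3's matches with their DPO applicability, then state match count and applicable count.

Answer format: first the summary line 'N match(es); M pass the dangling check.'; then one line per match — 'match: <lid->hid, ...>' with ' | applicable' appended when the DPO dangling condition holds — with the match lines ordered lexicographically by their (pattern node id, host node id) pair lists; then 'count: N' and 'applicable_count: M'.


10 match(es); 5 pass the dangling check.
match: 0->2, 1->0, 2->3
match: 0->2, 1->0, 2->5
match: 0->2, 1->0, 2->6
match: 0->2, 1->0, 2->7
match: 0->2, 1->0, 2->11
match: 0->7, 1->5, 2->0 | applicable
match: 0->7, 1->5, 2->2 | applicable
match: 0->7, 1->5, 2->3 | applicable
match: 0->7, 1->5, 2->6 | applicable
match: 0->7, 1->5, 2->11 | applicable
count: 10
applicable_count: 5


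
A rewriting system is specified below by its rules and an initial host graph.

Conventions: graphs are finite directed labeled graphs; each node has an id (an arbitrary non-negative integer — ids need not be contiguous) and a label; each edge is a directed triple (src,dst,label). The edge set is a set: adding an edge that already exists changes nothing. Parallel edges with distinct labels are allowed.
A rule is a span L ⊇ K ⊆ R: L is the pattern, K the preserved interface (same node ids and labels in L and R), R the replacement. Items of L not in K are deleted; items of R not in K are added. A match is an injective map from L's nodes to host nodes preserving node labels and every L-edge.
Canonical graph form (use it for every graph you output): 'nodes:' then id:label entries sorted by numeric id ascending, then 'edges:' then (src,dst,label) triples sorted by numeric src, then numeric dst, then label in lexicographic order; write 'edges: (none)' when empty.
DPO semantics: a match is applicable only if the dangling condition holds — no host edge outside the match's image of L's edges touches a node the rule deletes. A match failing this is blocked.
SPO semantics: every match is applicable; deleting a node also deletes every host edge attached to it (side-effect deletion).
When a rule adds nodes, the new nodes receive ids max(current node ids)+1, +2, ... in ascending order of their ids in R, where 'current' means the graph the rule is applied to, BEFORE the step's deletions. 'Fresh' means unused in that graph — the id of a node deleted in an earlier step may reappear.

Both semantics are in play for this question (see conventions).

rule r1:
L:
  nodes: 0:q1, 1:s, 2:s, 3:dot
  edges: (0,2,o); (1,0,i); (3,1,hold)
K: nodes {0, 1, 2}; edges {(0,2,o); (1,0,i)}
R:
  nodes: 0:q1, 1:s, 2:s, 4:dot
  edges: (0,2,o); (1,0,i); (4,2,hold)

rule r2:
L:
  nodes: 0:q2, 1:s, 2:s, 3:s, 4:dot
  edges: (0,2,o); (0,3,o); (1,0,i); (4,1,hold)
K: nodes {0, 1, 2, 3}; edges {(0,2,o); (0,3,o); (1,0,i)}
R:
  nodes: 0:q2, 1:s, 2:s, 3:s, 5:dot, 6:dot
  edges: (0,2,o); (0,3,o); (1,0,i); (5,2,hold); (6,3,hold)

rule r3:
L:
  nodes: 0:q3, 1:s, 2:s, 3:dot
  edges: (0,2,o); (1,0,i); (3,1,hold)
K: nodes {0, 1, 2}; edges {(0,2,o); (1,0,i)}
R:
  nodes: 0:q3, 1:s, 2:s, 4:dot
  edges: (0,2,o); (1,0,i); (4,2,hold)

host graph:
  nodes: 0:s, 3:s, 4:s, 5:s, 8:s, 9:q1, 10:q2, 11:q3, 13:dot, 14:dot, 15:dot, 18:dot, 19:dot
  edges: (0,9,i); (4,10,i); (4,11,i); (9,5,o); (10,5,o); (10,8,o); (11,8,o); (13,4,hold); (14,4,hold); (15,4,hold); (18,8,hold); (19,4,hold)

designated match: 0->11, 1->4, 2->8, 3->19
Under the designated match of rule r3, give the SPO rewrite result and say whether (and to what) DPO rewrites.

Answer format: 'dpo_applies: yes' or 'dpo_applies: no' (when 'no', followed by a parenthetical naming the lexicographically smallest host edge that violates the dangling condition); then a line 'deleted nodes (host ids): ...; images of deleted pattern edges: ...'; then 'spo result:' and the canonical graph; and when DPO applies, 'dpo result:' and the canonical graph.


dpo_applies: yes
deleted nodes (host ids): 19; images of deleted pattern edges: (19,4,hold)
spo result:
nodes: 0:s, 3:s, 4:s, 5:s, 8:s, 9:q1, 10:q2, 11:q3, 13:dot, 14:dot, 15:dot, 18:dot, 20:dot
edges: (0,9,i); (4,10,i); (4,11,i); (9,5,o); (10,5,o); (10,8,o); (11,8,o); (13,4,hold); (14,4,hold); (15,4,hold); (18,8,hold); (20,8,hold)
dpo result:
nodes: 0:s, 3:s, 4:s, 5:s, 8:s, 9:q1, 10:q2, 11:q3, 13:dot, 14:dot, 15:dot, 18:dot, 20:dot
edges: (0,9,i); (4,10,i); (4,11,i); (9,5,o); (10,5,o); (10,8,o); (11,8,o); (13,4,hold); (14,4,hold); (15,4,hold); (18,8,hold); (20,8,hold)
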